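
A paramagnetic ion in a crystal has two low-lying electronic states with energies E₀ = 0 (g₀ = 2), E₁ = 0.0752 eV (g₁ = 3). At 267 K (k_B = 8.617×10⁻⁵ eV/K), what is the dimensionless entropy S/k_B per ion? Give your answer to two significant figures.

k_BT = 8.617×10⁻⁵ × 267 K = 0.02301 eV.
Eᵢ/kT = 0, 3.268.
Z = Σ gᵢe^(−Eᵢ/kT) = 2·e^(−0) + 3·e^(−3.268) = 2.000 + 0.1142 = 2.114.
⟨E⟩ = Σ EᵢPᵢ = 0.004062 eV.
S/k_B = ln Z + ⟨E⟩/kT = ln(2.114) + 0.004062/0.02301 = 0.7486 + 0.1765 = 0.93.

0.93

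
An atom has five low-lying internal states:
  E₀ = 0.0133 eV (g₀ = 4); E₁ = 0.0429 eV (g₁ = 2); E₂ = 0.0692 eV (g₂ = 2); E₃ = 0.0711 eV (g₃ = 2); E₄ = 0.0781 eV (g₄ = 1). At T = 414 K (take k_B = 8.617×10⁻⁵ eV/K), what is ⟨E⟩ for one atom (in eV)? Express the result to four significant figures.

k_BT = 8.617×10⁻⁵ × 414 K = 0.0356744 eV.
Eᵢ/kT = 0.372816, 1.20254, 1.93977, 1.99303, 2.18924.
Z = Σ gᵢe^(−Eᵢ/kT) = 4·e^(−0.372816) + 2·e^(−1.20254) + 2·e^(−1.93977) + 2·e^(−1.99303) + 1·e^(−2.18924) = 2.75517 + 0.600860 + 0.287474 + 0.272564 + 0.112002 = 4.02807.
⟨E⟩ = Σ Eᵢ gᵢe^(−Eᵢ/kT) / Z = (0.0133·2.75517 + 0.0429·0.600860 + 0.0692·0.287474 + 0.0711·0.272564 + 0.0781·0.112002) / 4.02807 = 0.02742 eV.

0.02742 eV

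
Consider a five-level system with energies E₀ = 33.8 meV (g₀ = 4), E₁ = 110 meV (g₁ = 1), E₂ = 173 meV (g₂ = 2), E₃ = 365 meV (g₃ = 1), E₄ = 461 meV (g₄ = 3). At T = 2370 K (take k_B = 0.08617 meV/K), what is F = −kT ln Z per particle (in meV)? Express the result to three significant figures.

k_BT = 0.08617 × 2370 K = 204.22 meV.
Eᵢ/kT = 0.16551, 0.53863, 0.84713, 1.7873, 2.2574.
Z = Σ gᵢe^(−Eᵢ/kT) = 4·e^(−0.16551) + 1·e^(−0.53863) + 2·e^(−0.84713) + 1·e^(−1.7873) + 3·e^(−2.2574) = 3.3898 + 0.58355 + 0.85729 + 0.16741 + 0.31387 = 5.3119.
F = −kT ln Z = −204.22 × ln(5.3119) = −204.22 × 1.6699 = -341 meV.

-341 meV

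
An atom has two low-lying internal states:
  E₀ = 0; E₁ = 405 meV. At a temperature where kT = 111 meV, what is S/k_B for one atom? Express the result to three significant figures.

0.118

Eᵢ/kT = 0, 3.6486.
Z = Σ e^(−Eᵢ/kT) = e^(−0) + e^(−3.6486) = 1.0000 + 0.026028 = 1.0260.
⟨E⟩ = Σ EᵢPᵢ = 10.274 meV.
S/k_B = ln Z + ⟨E⟩/kT = ln(1.0260) + 10.274/111 = 0.025668 + 0.092559 = 0.118.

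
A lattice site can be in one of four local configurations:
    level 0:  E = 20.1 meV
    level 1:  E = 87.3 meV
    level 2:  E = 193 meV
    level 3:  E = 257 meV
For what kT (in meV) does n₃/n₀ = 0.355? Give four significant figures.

228.7 meV

n₃/n₀ = exp[−(E₃−E₀)/kT] = 0.355.
⇒ (E₃−E₀)/kT = ln(1/0.355) = ln(2.81690) = 1.03564.
kT = 236.9 meV / 1.03564 = 228.7 meV.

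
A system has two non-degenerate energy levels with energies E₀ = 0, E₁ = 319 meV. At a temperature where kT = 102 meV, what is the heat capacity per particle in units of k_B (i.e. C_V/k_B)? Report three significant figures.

0.393

Eᵢ/kT = 0, 3.1275.
Z = Σ e^(−Eᵢ/kT) = e^(−0) + e^(−3.1275) = 1.0000 + 0.043827 = 1.0438.
⟨E⟩ = 13.394 meV, ⟨E²⟩ = 4272.7 meV².
C_V/k_B = (⟨E²⟩ − ⟨E⟩²)/(kT)² = (4272.7 − 179.40)/10404 = 0.393.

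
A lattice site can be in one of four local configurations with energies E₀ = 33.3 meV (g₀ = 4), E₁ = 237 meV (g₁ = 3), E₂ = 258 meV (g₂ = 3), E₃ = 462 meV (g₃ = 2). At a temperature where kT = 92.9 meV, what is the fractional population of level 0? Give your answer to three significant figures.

0.865

Eᵢ/kT = 0.35845, 2.5511, 2.7772, 4.9731.
Z = Σ gᵢe^(−Eᵢ/kT) = 4·e^(−0.35845) + 3·e^(−2.5511) + 3·e^(−2.7772) + 2·e^(−4.9731) = 2.7950 + 0.23399 + 0.18664 + 0.013843 = 3.2295.
P₀ = g₀ e^(−E₀/kT) / Z = 2.7950/3.2295 = 0.865.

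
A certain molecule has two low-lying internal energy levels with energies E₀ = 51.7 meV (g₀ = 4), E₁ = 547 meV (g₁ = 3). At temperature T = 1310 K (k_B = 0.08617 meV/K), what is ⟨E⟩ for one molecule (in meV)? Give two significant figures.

k_BT = 0.08617 × 1310 K = 112.9 meV.
Eᵢ/kT = 0.4579, 4.845.
Z = Σ gᵢe^(−Eᵢ/kT) = 4·e^(−0.4579) + 3·e^(−4.845) = 2.530 + 0.02360 = 2.554.
⟨E⟩ = Σ Eᵢ gᵢe^(−Eᵢ/kT) / Z = (51.7·2.530 + 547·0.02360) / 2.554 = 56 meV.

56 meV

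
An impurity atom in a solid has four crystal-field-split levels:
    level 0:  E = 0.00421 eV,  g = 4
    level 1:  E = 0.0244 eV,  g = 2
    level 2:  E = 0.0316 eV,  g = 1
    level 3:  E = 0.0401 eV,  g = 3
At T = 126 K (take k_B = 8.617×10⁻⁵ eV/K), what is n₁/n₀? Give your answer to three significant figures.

k_BT = 8.617×10⁻⁵ × 126 K = 0.010857 eV.
n₁/n₀ = (g₁/g₀) exp[−(E₁−E₀)/kT] = (2/4) × exp(−(0.02019 eV)/(0.010857 eV)) = (2/4) × exp(-1.8596) = 0.0779.

0.0779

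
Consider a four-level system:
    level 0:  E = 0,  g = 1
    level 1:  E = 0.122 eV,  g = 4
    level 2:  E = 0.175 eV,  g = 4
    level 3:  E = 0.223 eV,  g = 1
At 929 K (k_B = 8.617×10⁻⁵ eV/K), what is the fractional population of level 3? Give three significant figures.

0.0259

k_BT = 8.617×10⁻⁵ × 929 K = 0.080052 eV.
Eᵢ/kT = 0, 1.5240, 2.1861, 2.7857.
Z = Σ gᵢe^(−Eᵢ/kT) = 1·e^(−0) + 4·e^(−1.5240) + 4·e^(−2.1861) + 1·e^(−2.7857) = 1.0000 + 0.87136 + 0.44942 + 0.061686 = 2.3825.
P₃ = g₃ e^(−E₃/kT) / Z = 0.061686/2.3825 = 0.0259.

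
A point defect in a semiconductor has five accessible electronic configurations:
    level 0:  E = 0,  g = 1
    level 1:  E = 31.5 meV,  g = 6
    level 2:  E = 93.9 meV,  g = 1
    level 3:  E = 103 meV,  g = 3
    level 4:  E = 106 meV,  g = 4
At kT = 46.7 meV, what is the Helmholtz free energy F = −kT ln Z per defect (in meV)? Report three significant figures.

Eᵢ/kT = 0, 0.67452, 2.0107, 2.2056, 2.2698.
Z = Σ gᵢe^(−Eᵢ/kT) = 1·e^(−0) + 6·e^(−0.67452) + 1·e^(−2.0107) + 3·e^(−2.2056) + 4·e^(−2.2698) = 1.0000 + 3.0564 + 0.13389 + 0.33055 + 0.41333 = 4.9342.
F = −kT ln Z = −46.7 × ln(4.9342) = −46.7 × 1.5962 = -74.5 meV.

-74.5 meV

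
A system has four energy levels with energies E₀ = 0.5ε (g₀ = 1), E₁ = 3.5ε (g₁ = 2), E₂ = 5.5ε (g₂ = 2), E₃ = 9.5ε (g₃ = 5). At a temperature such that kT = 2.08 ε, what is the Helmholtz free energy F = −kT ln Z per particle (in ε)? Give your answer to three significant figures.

-0.627 ε

Eᵢ/kT = 0.24038, 1.6827, 2.6442, 4.5673.
Z = Σ gᵢe^(−Eᵢ/kT) = 1·e^(−0.24038) + 2·e^(−1.6827) + 2·e^(−2.6442) + 5·e^(−4.5673) = 0.78633 + 0.37174 + 0.14212 + 0.051930 = 1.3521.
F = −kT ln Z = −2.08 × ln(1.3521) = −2.08 × 0.30166 = -0.627 ε.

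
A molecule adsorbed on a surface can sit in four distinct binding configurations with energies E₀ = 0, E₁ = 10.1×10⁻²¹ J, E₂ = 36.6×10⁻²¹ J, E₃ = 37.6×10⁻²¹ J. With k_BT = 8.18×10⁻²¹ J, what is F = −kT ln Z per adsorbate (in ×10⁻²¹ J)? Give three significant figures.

-2.22 ×10⁻²¹ J

Eᵢ/kT = 0, 1.2347, 4.4743, 4.5966.
Z = Σ e^(−Eᵢ/kT) = e^(−0) + e^(−1.2347) + e^(−4.4743) + e^(−4.5966) = 1.0000 + 0.29092 + 0.011398 + 0.010086 = 1.3124.
F = −kT ln Z = −8.18 × ln(1.3124) = −8.18 × 0.27186 = -2.22 ×10⁻²¹ J.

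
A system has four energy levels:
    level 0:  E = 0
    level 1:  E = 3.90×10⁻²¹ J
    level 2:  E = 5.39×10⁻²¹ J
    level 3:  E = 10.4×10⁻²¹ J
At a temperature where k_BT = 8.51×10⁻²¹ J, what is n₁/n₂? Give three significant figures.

n₁/n₂ = exp[−(E₁−E₂)/kT] = exp(−(-1.49 ×10⁻²¹ J)/(8.51 ×10⁻²¹ J)) = exp(0.17509) = 1.19.

1.19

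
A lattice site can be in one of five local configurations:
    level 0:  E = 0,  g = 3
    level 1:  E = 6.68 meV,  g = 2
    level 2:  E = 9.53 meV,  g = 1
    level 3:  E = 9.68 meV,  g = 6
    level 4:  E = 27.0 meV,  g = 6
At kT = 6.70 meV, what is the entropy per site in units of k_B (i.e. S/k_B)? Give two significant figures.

Eᵢ/kT = 0, 0.9970, 1.422, 1.445, 4.030.
Z = Σ gᵢe^(−Eᵢ/kT) = 3·e^(−0) + 2·e^(−0.9970) + 1·e^(−1.422) + 6·e^(−1.445) + 6·e^(−4.030) = 3.000 + 0.7380 + 0.2412 + 1.414 + 0.1066 = 5.500.
⟨E⟩ = Σ EᵢPᵢ = 4.326 meV.
S/k_B = ln Z + ⟨E⟩/kT = ln(5.500) + 4.326/6.70 = 1.705 + 0.6457 = 2.4.

2.4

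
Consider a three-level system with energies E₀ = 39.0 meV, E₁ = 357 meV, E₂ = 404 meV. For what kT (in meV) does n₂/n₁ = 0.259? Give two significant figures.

n₂/n₁ = exp[−(E₂−E₁)/kT] = 0.259.
⇒ (E₂−E₁)/kT = ln(1/0.259) = ln(3.861) = 1.351.
kT = 47 meV / 1.351 = 35 meV.

35 meV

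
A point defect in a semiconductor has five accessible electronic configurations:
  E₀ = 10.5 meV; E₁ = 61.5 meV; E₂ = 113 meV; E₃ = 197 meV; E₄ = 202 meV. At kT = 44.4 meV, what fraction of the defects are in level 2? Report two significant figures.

0.069

Eᵢ/kT = 0.2365, 1.385, 2.545, 4.437, 4.550.
Z = Σ e^(−Eᵢ/kT) = e^(−0.2365) + e^(−1.385) + e^(−2.545) + e^(−4.437) + e^(−4.550) = 0.7894 + 0.2503 + 0.07847 + 0.01183 + 0.01057 = 1.141.
P₂ = e^(−E₂/kT) / Z = 0.07847/1.141 = 0.069.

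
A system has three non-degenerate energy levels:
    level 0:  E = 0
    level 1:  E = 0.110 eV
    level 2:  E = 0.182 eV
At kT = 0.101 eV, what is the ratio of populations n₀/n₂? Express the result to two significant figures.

n₀/n₂ = exp[−(E₀−E₂)/kT] = exp(−(-0.182 eV)/(0.101 eV)) = exp(1.802) = 6.1.

6.1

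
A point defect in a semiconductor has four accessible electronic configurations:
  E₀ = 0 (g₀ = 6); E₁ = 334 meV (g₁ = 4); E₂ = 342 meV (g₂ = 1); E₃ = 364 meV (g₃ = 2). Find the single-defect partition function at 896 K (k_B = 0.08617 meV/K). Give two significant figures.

k_BT = 0.08617 × 896 K = 77.21 meV.
Eᵢ/kT = 0, 4.326, 4.429, 4.714.
Z = Σ gᵢe^(−Eᵢ/kT) = 6·e^(−0) + 4·e^(−4.326) + 1·e^(−4.429) + 2·e^(−4.714) = 6.000 + 0.05288 + 0.01193 + 0.01794 = 6.083.

Z = 6.1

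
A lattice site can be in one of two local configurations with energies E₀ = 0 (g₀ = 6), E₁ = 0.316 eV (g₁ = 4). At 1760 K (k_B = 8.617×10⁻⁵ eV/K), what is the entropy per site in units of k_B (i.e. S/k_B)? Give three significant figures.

k_BT = 8.617×10⁻⁵ × 1760 K = 0.15166 eV.
Eᵢ/kT = 0, 2.0836.
Z = Σ gᵢe^(−Eᵢ/kT) = 6·e^(−0) + 4·e^(−2.0836) = 6.0000 + 0.49793 = 6.4979.
⟨E⟩ = Σ EᵢPᵢ = 0.024215 eV.
S/k_B = ln Z + ⟨E⟩/kT = ln(6.4979) + 0.024215/0.15166 = 1.8715 + 0.15967 = 2.03.

2.03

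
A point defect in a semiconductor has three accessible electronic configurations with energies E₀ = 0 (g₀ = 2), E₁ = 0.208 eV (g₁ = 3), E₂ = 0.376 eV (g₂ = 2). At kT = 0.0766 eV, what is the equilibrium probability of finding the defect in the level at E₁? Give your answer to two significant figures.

Eᵢ/kT = 0, 2.715, 4.909.
Z = Σ gᵢe^(−Eᵢ/kT) = 2·e^(−0) + 3·e^(−2.715) + 2·e^(−4.909) = 2.000 + 0.1986 + 0.01476 = 2.213.
P₁ = g₁ e^(−E₁/kT) / Z = 0.1986/2.213 = 0.090.

0.090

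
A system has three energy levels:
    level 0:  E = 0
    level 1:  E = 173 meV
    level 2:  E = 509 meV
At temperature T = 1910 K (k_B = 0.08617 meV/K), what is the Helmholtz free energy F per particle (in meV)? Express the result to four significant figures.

-54.78 meV

k_BT = 0.08617 × 1910 K = 164.585 meV.
Eᵢ/kT = 0, 1.05113, 3.09263.
Z = Σ e^(−Eᵢ/kT) = e^(−0) + e^(−1.05113) + e^(−3.09263) = 1.00000 + 0.349543 + 0.0453824 = 1.39493.
F = −kT ln Z = −164.585 × ln(1.39493) = −164.585 × 0.332844 = -54.78 meV.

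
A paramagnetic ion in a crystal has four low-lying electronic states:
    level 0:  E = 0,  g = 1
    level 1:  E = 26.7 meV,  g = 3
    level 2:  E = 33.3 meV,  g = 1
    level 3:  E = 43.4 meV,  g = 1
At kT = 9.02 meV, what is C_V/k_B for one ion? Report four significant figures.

Eᵢ/kT = 0, 2.96009, 3.69180, 4.81153.
Z = Σ gᵢe^(−Eᵢ/kT) = 1·e^(−0) + 3·e^(−2.96009) + 1·e^(−3.69180) + 1·e^(−4.81153) = 1.00000 + 0.155443 + 0.0249271 + 0.00813540 = 1.18851.
⟨E⟩ = 4.48753 meV, ⟨E²⟩ = 129.388 meV².
C_V/k_B = (⟨E²⟩ − ⟨E⟩²)/(kT)² = (129.388 − 20.1379)/81.3604 = 1.343.

1.343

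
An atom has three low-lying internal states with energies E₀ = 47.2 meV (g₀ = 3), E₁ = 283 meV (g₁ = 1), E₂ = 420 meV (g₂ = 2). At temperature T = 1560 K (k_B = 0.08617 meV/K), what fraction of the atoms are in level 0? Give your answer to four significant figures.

k_BT = 0.08617 × 1560 K = 134.425 meV.
Eᵢ/kT = 0.351125, 2.10526, 3.12442.
Z = Σ gᵢe^(−Eᵢ/kT) = 3·e^(−0.351125) + 1·e^(−2.10526) + 2·e^(−3.12442) = 2.11169 + 0.121814 + 0.0879248 = 2.32143.
P₀ = g₀ e^(−E₀/kT) / Z = 2.11169/2.32143 = 0.9097.

0.9097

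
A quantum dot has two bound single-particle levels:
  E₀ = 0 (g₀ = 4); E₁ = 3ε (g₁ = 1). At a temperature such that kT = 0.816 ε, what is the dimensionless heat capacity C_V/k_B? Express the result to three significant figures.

0.0845

Eᵢ/kT = 0, 3.6765.
Z = Σ gᵢe^(−Eᵢ/kT) = 4·e^(−0) + 1·e^(−3.6765) = 4.0000 + 0.025311 = 4.0253.
⟨E⟩ = 0.018864 ε, ⟨E²⟩ = 0.056592 ε².
C_V/k_B = (⟨E²⟩ − ⟨E⟩²)/(kT)² = (0.056592 − 0.00035585)/0.66586 = 0.0845.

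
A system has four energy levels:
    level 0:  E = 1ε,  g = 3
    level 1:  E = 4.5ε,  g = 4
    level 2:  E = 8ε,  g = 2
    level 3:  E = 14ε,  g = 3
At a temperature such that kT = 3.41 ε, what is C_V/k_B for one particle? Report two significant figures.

0.52

Eᵢ/kT = 0.2933, 1.320, 2.346, 4.106.
Z = Σ gᵢe^(−Eᵢ/kT) = 3·e^(−0.2933) + 4·e^(−1.320) + 2·e^(−2.346) + 3·e^(−4.106) = 2.237 + 1.069 + 0.1915 + 0.04942 = 3.547.
⟨E⟩ = 2.614 ε, ⟨E²⟩ = 12.92 ε².
C_V/k_B = (⟨E²⟩ − ⟨E⟩²)/(kT)² = (12.92 − 6.833)/11.63 = 0.52.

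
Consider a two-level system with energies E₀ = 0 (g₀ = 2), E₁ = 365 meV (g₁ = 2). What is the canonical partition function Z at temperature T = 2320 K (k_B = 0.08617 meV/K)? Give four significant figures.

k_BT = 0.08617 × 2320 K = 199.914 meV.
Eᵢ/kT = 0, 1.82579.
Z = Σ gᵢe^(−Eᵢ/kT) = 2·e^(−0) + 2·e^(−1.82579) = 2.00000 + 0.322181 = 2.32218.

Z = 2.322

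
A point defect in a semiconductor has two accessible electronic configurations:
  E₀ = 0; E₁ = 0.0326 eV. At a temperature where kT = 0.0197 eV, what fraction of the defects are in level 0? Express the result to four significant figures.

Eᵢ/kT = 0, 1.65482.
Z = Σ e^(−Eᵢ/kT) = e^(−0) + e^(−1.65482) = 1.00000 + 0.191126 = 1.19113.
P₀ = e^(−E₀/kT) / Z = 1.00000/1.19113 = 0.8395.

0.8395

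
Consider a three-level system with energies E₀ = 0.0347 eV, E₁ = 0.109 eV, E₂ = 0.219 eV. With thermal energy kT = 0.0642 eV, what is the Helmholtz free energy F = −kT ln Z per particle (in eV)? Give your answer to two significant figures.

Eᵢ/kT = 0.5405, 1.698, 3.411.
Z = Σ e^(−Eᵢ/kT) = e^(−0.5405) + e^(−1.698) + e^(−3.411) = 0.5825 + 0.1830 + 0.03301 = 0.7985.
F = −kT ln Z = −0.0642 × ln(0.7985) = −0.0642 × -0.2250 = 0.014 eV.

0.014 eV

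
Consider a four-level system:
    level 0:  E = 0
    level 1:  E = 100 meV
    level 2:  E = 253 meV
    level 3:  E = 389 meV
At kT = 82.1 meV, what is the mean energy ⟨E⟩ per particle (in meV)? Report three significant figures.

33.0 meV

Eᵢ/kT = 0, 1.2180, 3.0816, 4.7381.
Z = Σ e^(−Eᵢ/kT) = e^(−0) + e^(−1.2180) + e^(−3.0816) + e^(−4.7381) = 1.0000 + 0.29582 + 0.045886 + 0.0087553 = 1.3505.
⟨E⟩ = Σ Eᵢ e^(−Eᵢ/kT) / Z = (0·1.0000 + 100·0.29582 + 253·0.045886 + 389·0.0087553) / 1.3505 = 33.0 meV.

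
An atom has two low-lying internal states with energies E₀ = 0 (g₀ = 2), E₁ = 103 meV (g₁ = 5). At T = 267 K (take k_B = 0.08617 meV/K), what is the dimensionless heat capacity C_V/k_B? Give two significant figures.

0.54

k_BT = 0.08617 × 267 K = 23.01 meV.
Eᵢ/kT = 0, 4.476.
Z = Σ gᵢe^(−Eᵢ/kT) = 2·e^(−0) + 5·e^(−4.476) = 2.000 + 0.05689 = 2.057.
⟨E⟩ = 2.849 meV, ⟨E²⟩ = 293.4 meV².
C_V/k_B = (⟨E²⟩ − ⟨E⟩²)/(kT)² = (293.4 − 8.117)/529.5 = 0.54.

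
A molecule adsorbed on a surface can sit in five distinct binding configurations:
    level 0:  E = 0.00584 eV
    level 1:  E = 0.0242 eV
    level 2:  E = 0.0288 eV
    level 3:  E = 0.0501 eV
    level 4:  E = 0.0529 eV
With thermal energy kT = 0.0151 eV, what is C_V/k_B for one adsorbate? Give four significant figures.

Eᵢ/kT = 0.386755, 1.60265, 1.90728, 3.31788, 3.50331.
Z = Σ e^(−Eᵢ/kT) = e^(−0.386755) + e^(−1.60265) + e^(−1.90728) + e^(−3.31788) + e^(−3.50331) = 0.679257 + 0.201362 + 0.148484 + 0.0362296 + 0.0300976 = 1.09543.
⟨E⟩ = 0.0150840 eV, ⟨E²⟩ = 0.000401133 eV².
C_V/k_B = (⟨E²⟩ − ⟨E⟩²)/(kT)² = (0.000401133 − 0.000227527)/0.000228010 = 0.7614.

0.7614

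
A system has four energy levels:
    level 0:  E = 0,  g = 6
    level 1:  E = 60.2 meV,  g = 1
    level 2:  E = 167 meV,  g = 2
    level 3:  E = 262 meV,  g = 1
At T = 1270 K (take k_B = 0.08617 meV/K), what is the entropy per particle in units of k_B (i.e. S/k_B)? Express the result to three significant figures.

2.13

k_BT = 0.08617 × 1270 K = 109.44 meV.
Eᵢ/kT = 0, 0.55007, 1.5260, 2.3940.
Z = Σ gᵢe^(−Eᵢ/kT) = 6·e^(−0) + 1·e^(−0.55007) + 2·e^(−1.5260) + 1·e^(−2.3940) = 6.0000 + 0.57691 + 0.43481 + 0.091264 = 7.1030.
⟨E⟩ = Σ EᵢPᵢ = 18.479 meV.
S/k_B = ln Z + ⟨E⟩/kT = ln(7.1030) + 18.479/109.44 = 1.9605 + 0.16885 = 2.13.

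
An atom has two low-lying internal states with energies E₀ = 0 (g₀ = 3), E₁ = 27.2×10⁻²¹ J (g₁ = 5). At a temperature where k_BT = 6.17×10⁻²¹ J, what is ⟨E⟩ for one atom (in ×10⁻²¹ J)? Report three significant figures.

Eᵢ/kT = 0, 4.4084.
Z = Σ gᵢe^(−Eᵢ/kT) = 3·e^(−0) + 5·e^(−4.4084) = 3.0000 + 0.060873 = 3.0609.
⟨E⟩ = Σ Eᵢ gᵢe^(−Eᵢ/kT) / Z = (0·3.0000 + 27.2·0.060873) / 3.0609 = 0.541 ×10⁻²¹ J.

0.541 ×10⁻²¹ J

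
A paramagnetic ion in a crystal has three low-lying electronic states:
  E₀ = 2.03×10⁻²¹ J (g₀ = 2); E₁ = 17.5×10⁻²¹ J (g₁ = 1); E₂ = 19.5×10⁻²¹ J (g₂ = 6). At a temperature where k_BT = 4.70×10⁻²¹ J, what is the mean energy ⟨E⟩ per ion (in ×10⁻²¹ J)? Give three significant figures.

Eᵢ/kT = 0.43191, 3.7234, 4.1489.
Z = Σ gᵢe^(−Eᵢ/kT) = 2·e^(−0.43191) + 1·e^(−3.7234) + 6·e^(−4.1489) = 1.2985 + 0.024152 + 0.094691 = 1.4173.
⟨E⟩ = Σ Eᵢ gᵢe^(−Eᵢ/kT) / Z = (2.03·1.2985 + 17.5·0.024152 + 19.5·0.094691) / 1.4173 = 3.46 ×10⁻²¹ J.

3.46 ×10⁻²¹ J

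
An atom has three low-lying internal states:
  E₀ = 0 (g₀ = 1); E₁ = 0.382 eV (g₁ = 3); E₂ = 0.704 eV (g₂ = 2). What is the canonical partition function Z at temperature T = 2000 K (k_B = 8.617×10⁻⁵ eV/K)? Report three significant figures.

k_BT = 8.617×10⁻⁵ × 2000 K = 0.17234 eV.
Eᵢ/kT = 0, 2.2165, 4.0849.
Z = Σ gᵢe^(−Eᵢ/kT) = 1·e^(−0) + 3·e^(−2.2165) + 2·e^(−4.0849) = 1.0000 + 0.32697 + 0.033650 = 1.3606.

Z = 1.36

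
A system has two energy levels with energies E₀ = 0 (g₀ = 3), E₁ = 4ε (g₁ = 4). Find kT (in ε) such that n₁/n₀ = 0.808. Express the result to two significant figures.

8.0 ε

n₁/n₀ = (g₁/g₀) exp[−(E₁−E₀)/kT] = 0.808.
⇒ (E₁−E₀)/kT = ln((4/3)/0.808) = ln(1.650) = 0.5008.
kT = 4ε / 0.5008 = 8.0 ε.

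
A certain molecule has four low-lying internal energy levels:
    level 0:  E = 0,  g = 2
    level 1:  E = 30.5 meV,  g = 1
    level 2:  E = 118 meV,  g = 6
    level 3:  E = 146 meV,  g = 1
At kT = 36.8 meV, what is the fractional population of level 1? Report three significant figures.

Eᵢ/kT = 0, 0.82880, 3.2065, 3.9674.
Z = Σ gᵢe^(−Eᵢ/kT) = 2·e^(−0) + 1·e^(−0.82880) + 6·e^(−3.2065) + 1·e^(−3.9674) = 2.0000 + 0.43657 + 0.24299 + 0.018923 = 2.6985.
P₁ = g₁ e^(−E₁/kT) / Z = 0.43657/2.6985 = 0.162.

0.162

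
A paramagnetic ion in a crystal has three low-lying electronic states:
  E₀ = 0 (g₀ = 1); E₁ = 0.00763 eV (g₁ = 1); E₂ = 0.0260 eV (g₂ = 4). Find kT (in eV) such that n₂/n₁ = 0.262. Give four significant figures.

0.006740 eV

n₂/n₁ = (g₂/g₁) exp[−(E₂−E₁)/kT] = 0.262.
⇒ (E₂−E₁)/kT = ln((4/1)/0.262) = ln(15.2672) = 2.72571.
kT = 0.01837 eV / 2.72571 = 0.006740 eV.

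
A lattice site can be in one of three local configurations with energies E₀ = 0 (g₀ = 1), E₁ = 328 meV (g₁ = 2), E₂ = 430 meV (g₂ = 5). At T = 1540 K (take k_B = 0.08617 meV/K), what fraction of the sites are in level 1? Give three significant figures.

k_BT = 0.08617 × 1540 K = 132.70 meV.
Eᵢ/kT = 0, 2.4717, 3.2404.
Z = Σ gᵢe^(−Eᵢ/kT) = 1·e^(−0) + 2·e^(−2.4717) + 5·e^(−3.2404) = 1.0000 + 0.16888 + 0.19574 = 1.3646.
P₁ = g₁ e^(−E₁/kT) / Z = 0.16888/1.3646 = 0.124.

0.124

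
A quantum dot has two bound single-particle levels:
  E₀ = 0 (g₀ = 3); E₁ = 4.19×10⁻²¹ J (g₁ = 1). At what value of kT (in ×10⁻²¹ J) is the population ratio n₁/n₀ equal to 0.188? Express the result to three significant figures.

7.32 ×10⁻²¹ J

n₁/n₀ = (g₁/g₀) exp[−(E₁−E₀)/kT] = 0.188.
⇒ (E₁−E₀)/kT = ln((1/3)/0.188) = ln(1.7730) = 0.57267.
kT = 4.19 ×10⁻²¹ J / 0.57267 = 7.32 ×10⁻²¹ J.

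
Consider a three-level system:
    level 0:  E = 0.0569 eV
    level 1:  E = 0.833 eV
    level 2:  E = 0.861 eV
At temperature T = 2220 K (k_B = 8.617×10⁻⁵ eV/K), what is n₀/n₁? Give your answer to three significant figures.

57.8

k_BT = 8.617×10⁻⁵ × 2220 K = 0.19130 eV.
n₀/n₁ = exp[−(E₀−E₁)/kT] = exp(−(-0.7761 eV)/(0.19130 eV)) = exp(4.0570) = 57.8.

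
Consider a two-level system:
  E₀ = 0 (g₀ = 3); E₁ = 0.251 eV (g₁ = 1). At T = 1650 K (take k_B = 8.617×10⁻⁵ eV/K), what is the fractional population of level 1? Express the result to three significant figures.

0.0540

k_BT = 8.617×10⁻⁵ × 1650 K = 0.14218 eV.
Eᵢ/kT = 0, 1.7654.
Z = Σ gᵢe^(−Eᵢ/kT) = 3·e^(−0) + 1·e^(−1.7654) = 3.0000 + 0.17112 = 3.1711.
P₁ = g₁ e^(−E₁/kT) / Z = 0.17112/3.1711 = 0.0540.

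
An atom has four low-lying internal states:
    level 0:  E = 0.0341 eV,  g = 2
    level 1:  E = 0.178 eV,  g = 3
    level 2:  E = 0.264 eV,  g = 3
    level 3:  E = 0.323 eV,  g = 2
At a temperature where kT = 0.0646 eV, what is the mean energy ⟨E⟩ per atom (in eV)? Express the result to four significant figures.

0.06403 eV

Eᵢ/kT = 0.527864, 2.75542, 4.08669, 5.00000.
Z = Σ gᵢe^(−Eᵢ/kT) = 2·e^(−0.527864) + 3·e^(−2.75542) + 3·e^(−4.08669) + 2·e^(−5.00000) = 1.17973 + 0.190747 + 0.0503842 + 0.0134759 = 1.43434.
⟨E⟩ = Σ Eᵢ gᵢe^(−Eᵢ/kT) / Z = (0.0341·1.17973 + 0.178·0.190747 + 0.264·0.0503842 + 0.323·0.0134759) / 1.43434 = 0.06403 eV.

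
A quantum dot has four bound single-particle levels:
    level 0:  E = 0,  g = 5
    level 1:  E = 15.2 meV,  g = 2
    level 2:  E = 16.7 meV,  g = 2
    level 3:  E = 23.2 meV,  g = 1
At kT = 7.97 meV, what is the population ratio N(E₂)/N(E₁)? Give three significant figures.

n₂/n₁ = (g₂/g₁) exp[−(E₂−E₁)/kT] = (2/2) × exp(−(1.5 meV)/(7.97 meV)) = (2/2) × exp(-0.18821) = 0.828.

0.828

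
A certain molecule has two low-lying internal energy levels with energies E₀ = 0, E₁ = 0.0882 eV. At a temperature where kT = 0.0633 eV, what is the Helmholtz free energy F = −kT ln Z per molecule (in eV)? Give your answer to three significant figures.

Eᵢ/kT = 0, 1.3934.
Z = Σ e^(−Eᵢ/kT) = e^(−0) + e^(−1.3934) = 1.0000 + 0.24823 = 1.2482.
F = −kT ln Z = −0.0633 × ln(1.2482) = −0.0633 × 0.22170 = -0.0140 eV.

-0.0140 eV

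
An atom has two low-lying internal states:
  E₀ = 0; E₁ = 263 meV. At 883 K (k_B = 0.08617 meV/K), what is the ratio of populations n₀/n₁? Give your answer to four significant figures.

k_BT = 0.08617 × 883 K = 76.0881 meV.
n₀/n₁ = exp[−(E₀−E₁)/kT] = exp(−(-263 meV)/(76.0881 meV)) = exp(3.45652) = 31.71.

31.71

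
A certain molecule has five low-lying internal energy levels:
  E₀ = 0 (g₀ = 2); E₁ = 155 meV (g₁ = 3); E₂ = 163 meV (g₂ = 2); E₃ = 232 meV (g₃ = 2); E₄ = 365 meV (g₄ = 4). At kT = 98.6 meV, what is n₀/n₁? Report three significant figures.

3.21

n₀/n₁ = (g₀/g₁) exp[−(E₀−E₁)/kT] = (2/3) × exp(−(-155 meV)/(98.6 meV)) = (2/3) × exp(1.5720) = 3.21.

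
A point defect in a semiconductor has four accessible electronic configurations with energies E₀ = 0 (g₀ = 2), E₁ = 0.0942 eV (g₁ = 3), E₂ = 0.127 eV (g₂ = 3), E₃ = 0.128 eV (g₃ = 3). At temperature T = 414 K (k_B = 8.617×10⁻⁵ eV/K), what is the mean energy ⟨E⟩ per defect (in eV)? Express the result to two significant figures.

k_BT = 8.617×10⁻⁵ × 414 K = 0.03567 eV.
Eᵢ/kT = 0, 2.641, 3.560, 3.588.
Z = Σ gᵢe^(−Eᵢ/kT) = 2·e^(−0) + 3·e^(−2.641) + 3·e^(−3.560) + 3·e^(−3.588) = 2.000 + 0.2139 + 0.08532 + 0.08296 = 2.382.
⟨E⟩ = Σ Eᵢ gᵢe^(−Eᵢ/kT) / Z = (0·2.000 + 0.0942·0.2139 + 0.127·0.08532 + 0.128·0.08296) / 2.382 = 0.017 eV.

0.017 eV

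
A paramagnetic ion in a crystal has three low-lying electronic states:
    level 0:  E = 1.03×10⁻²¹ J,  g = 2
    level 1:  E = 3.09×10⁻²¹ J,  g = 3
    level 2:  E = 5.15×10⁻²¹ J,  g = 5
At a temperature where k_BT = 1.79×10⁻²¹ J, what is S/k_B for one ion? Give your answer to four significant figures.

1.889

Eᵢ/kT = 0.575419, 1.72626, 2.87709.
Z = Σ gᵢe^(−Eᵢ/kT) = 2·e^(−0.575419) + 3·e^(−1.72626) + 5·e^(−2.87709) = 1.12494 + 0.533846 + 0.281492 = 1.94028.
⟨E⟩ = Σ EᵢPᵢ = 2.19451 ×10⁻²¹ J.
S/k_B = ln Z + ⟨E⟩/kT = ln(1.94028) + 2.19451/1.79 = 0.662832 + 1.22598 = 1.889.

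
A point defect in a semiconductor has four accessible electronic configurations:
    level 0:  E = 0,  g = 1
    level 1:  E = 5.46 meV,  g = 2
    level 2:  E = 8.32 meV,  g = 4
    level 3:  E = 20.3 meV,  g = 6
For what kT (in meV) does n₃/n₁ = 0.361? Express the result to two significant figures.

7.0 meV

n₃/n₁ = (g₃/g₁) exp[−(E₃−E₁)/kT] = 0.361.
⇒ (E₃−E₁)/kT = ln((6/2)/0.361) = ln(8.310) = 2.117.
kT = 14.84 meV / 2.117 = 7.0 meV.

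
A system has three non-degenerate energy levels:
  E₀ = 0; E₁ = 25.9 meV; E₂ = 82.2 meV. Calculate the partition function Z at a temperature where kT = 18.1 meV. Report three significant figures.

Z = 1.25

Eᵢ/kT = 0, 1.4309, 4.5414.
Z = Σ e^(−Eᵢ/kT) = e^(−0) + e^(−1.4309) + e^(−4.5414) = 1.0000 + 0.23909 + 0.010658 = 1.2497.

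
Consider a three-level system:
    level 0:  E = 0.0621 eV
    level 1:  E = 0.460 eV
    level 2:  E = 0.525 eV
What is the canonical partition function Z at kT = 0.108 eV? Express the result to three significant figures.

Eᵢ/kT = 0.57500, 4.2593, 4.8611.
Z = Σ e^(−Eᵢ/kT) = e^(−0.57500) + e^(−4.2593) + e^(−4.8611) = 0.56270 + 0.014132 + 0.0077420 = 0.58457.

Z = 0.585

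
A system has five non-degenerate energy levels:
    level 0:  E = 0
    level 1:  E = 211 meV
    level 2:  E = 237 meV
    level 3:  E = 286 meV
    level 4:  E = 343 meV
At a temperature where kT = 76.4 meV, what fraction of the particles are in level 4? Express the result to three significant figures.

0.00982

Eᵢ/kT = 0, 2.7618, 3.1021, 3.7435, 4.4895.
Z = Σ e^(−Eᵢ/kT) = e^(−0) + e^(−2.7618) + e^(−3.1021) + e^(−3.7435) + e^(−4.4895) = 1.0000 + 0.063178 + 0.044955 + 0.023671 + 0.011226 = 1.1430.
P₄ = e^(−E₄/kT) / Z = 0.011226/1.1430 = 0.00982.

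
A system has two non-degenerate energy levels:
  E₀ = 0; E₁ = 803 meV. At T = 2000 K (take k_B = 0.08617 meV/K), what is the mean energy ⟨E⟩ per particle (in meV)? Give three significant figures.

k_BT = 0.08617 × 2000 K = 172.34 meV.
Eᵢ/kT = 0, 4.6594.
Z = Σ e^(−Eᵢ/kT) = e^(−0) + e^(−4.6594) = 1.0000 + 0.0094721 = 1.0095.
⟨E⟩ = Σ Eᵢ e^(−Eᵢ/kT) / Z = (0·1.0000 + 803·0.0094721) / 1.0095 = 7.53 meV.

7.53 meV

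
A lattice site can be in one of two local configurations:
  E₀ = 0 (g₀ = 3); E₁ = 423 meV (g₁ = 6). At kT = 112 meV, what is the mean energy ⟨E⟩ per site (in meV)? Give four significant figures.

18.52 meV

Eᵢ/kT = 0, 3.77679.
Z = Σ gᵢe^(−Eᵢ/kT) = 3·e^(−0) + 6·e^(−3.77679) = 3.00000 + 0.137376 = 3.13738.
⟨E⟩ = Σ Eᵢ gᵢe^(−Eᵢ/kT) / Z = (0·3.00000 + 423·0.137376) / 3.13738 = 18.52 meV.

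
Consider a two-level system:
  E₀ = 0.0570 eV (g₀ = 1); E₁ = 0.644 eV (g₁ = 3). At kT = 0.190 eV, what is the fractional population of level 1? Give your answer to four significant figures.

0.1202

Eᵢ/kT = 0.300000, 3.38947.
Z = Σ gᵢe^(−Eᵢ/kT) = 1·e^(−0.300000) + 3·e^(−3.38947) = 0.740818 + 0.101180 = 0.841998.
P₁ = g₁ e^(−E₁/kT) / Z = 0.101180/0.841998 = 0.1202.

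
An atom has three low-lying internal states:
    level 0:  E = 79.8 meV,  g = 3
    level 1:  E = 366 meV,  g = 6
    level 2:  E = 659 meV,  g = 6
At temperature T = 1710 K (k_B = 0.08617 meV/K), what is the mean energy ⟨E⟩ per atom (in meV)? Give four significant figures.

k_BT = 0.08617 × 1710 K = 147.351 meV.
Eᵢ/kT = 0.541564, 2.48387, 4.47231.
Z = Σ gᵢe^(−Eᵢ/kT) = 3·e^(−0.541564) + 6·e^(−2.48387) + 6·e^(−4.47231) = 1.74551 + 0.500519 + 0.0685254 = 2.31455.
⟨E⟩ = Σ Eᵢ gᵢe^(−Eᵢ/kT) / Z = (79.8·1.74551 + 366·0.500519 + 659·0.0685254) / 2.31455 = 158.8 meV.

158.8 meV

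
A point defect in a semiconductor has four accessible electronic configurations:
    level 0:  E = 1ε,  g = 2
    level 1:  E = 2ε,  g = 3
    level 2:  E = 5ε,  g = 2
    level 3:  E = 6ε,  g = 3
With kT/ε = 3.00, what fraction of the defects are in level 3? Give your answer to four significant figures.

Eᵢ/kT = 0.333333, 0.666667, 1.66667, 2.00000.
Z = Σ gᵢe^(−Eᵢ/kT) = 2·e^(−0.333333) + 3·e^(−0.666667) + 2·e^(−1.66667) + 3·e^(−2.00000) = 1.43306 + 1.54025 + 0.377750 + 0.406006 = 3.75707.
P₃ = g₃ e^(−E₃/kT) / Z = 0.406006/3.75707 = 0.1081.

0.1081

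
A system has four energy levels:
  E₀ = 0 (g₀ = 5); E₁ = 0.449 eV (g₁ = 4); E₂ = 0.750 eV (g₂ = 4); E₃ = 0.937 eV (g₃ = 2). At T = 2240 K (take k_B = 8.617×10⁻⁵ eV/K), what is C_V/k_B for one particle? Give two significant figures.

0.62

k_BT = 8.617×10⁻⁵ × 2240 K = 0.1930 eV.
Eᵢ/kT = 0, 2.326, 3.886, 4.855.
Z = Σ gᵢe^(−Eᵢ/kT) = 5·e^(−0) + 4·e^(−2.326) + 4·e^(−3.886) + 2·e^(−4.855) = 5.000 + 0.3907 + 0.08211 + 0.01558 = 5.488.
⟨E⟩ = 0.04585 eV, ⟨E²⟩ = 0.02526 eV².
C_V/k_B = (⟨E²⟩ − ⟨E⟩²)/(kT)² = (0.02526 − 0.002102)/0.03725 = 0.62.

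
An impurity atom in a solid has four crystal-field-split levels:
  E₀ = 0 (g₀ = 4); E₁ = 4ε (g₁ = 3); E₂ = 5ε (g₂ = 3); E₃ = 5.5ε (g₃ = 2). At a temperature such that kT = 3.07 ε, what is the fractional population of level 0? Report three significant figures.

Eᵢ/kT = 0, 1.3029, 1.6287, 1.7915.
Z = Σ gᵢe^(−Eᵢ/kT) = 4·e^(−0) + 3·e^(−1.3029) + 3·e^(−1.6287) + 2·e^(−1.7915) = 4.0000 + 0.81523 + 0.58855 + 0.33342 = 5.7372.
P₀ = g₀ e^(−E₀/kT) / Z = 4.0000/5.7372 = 0.697.

0.697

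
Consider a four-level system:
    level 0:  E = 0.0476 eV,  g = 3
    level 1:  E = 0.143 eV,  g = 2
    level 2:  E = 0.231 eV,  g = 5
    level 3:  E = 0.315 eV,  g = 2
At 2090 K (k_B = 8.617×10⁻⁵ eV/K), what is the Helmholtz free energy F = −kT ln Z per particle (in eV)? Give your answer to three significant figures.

-0.288 eV

k_BT = 8.617×10⁻⁵ × 2090 K = 0.18010 eV.
Eᵢ/kT = 0.26430, 0.79400, 1.2826, 1.7490.
Z = Σ gᵢe^(−Eᵢ/kT) = 3·e^(−0.26430) + 2·e^(−0.79400) + 5·e^(−1.2826) + 2·e^(−1.7490) = 2.3032 + 0.90407 + 1.3866 + 0.34790 = 4.9418.
F = −kT ln Z = −0.18010 × ln(4.9418) = −0.18010 × 1.5977 = -0.288 eV.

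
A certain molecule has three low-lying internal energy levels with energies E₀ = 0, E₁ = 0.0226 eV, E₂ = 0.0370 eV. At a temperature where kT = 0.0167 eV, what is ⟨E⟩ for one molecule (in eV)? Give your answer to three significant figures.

Eᵢ/kT = 0, 1.3533, 2.2156.
Z = Σ e^(−Eᵢ/kT) = e^(−0) + e^(−1.3533) + e^(−2.2156) = 1.0000 + 0.25839 + 0.10909 = 1.3675.
⟨E⟩ = Σ Eᵢ e^(−Eᵢ/kT) / Z = (0·1.0000 + 0.0226·0.25839 + 0.0370·0.10909) / 1.3675 = 0.00722 eV.

0.00722 eV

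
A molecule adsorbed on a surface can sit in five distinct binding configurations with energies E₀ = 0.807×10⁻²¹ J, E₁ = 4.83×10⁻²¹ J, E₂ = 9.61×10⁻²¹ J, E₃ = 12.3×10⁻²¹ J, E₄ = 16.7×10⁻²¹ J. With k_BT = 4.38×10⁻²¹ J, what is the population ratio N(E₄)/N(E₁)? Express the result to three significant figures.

0.0665

n₄/n₁ = exp[−(E₄−E₁)/kT] = exp(−(11.87 ×10⁻²¹ J)/(4.38 ×10⁻²¹ J)) = exp(-2.7100) = 0.0665.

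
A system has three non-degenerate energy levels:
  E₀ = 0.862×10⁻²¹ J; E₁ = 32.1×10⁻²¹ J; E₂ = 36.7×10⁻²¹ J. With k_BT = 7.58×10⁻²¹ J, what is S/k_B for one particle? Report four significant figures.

0.1308

Eᵢ/kT = 0.113720, 4.23483, 4.84169.
Z = Σ e^(−Eᵢ/kT) = e^(−0.113720) + e^(−4.23483) + e^(−4.84169) = 0.892508 + 0.0144823 + 0.00789370 = 0.914884.
⟨E⟩ = Σ EᵢPᵢ = 1.66570 ×10⁻²¹ J.
S/k_B = ln Z + ⟨E⟩/kT = ln(0.914884) + 1.66570/7.58 = -0.0889580 + 0.219749 = 0.1308.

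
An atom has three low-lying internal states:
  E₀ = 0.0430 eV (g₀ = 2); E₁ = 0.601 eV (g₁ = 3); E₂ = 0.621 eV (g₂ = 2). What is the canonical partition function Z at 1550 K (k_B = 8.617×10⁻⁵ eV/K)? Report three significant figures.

k_BT = 8.617×10⁻⁵ × 1550 K = 0.13356 eV.
Eᵢ/kT = 0.32195, 4.4999, 4.6496.
Z = Σ gᵢe^(−Eᵢ/kT) = 2·e^(−0.32195) + 3·e^(−4.4999) + 2·e^(−4.6496) = 1.4495 + 0.033330 + 0.019131 = 1.5020.

Z = 1.50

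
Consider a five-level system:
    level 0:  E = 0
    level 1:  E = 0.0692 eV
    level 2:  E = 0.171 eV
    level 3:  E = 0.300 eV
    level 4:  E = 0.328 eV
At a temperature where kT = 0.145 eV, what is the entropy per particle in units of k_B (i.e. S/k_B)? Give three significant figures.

Eᵢ/kT = 0, 0.47724, 1.1793, 2.0690, 2.2621.
Z = Σ e^(−Eᵢ/kT) = e^(−0) + e^(−0.47724) + e^(−1.1793) + e^(−2.0690) + e^(−2.2621) = 1.0000 + 0.62049 + 0.30749 + 0.12631 + 0.10413 = 2.1584.
⟨E⟩ = Σ EᵢPᵢ = 0.077635 eV.
S/k_B = ln Z + ⟨E⟩/kT = ln(2.1584) + 0.077635/0.145 = 0.76937 + 0.53541 = 1.30.

1.30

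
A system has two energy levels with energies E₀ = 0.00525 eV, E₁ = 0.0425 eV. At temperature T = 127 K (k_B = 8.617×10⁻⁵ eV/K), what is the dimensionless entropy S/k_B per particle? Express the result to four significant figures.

k_BT = 8.617×10⁻⁵ × 127 K = 0.0109436 eV.
Eᵢ/kT = 0.479732, 3.88355.
Z = Σ e^(−Eᵢ/kT) = e^(−0.479732) + e^(−3.88355) = 0.618949 + 0.0205776 = 0.639527.
⟨E⟩ = Σ EᵢPᵢ = 0.00644856 eV.
S/k_B = ln Z + ⟨E⟩/kT = ln(0.639527) + 0.00644856/0.0109436 = -0.447026 + 0.589254 = 0.1422.

0.1422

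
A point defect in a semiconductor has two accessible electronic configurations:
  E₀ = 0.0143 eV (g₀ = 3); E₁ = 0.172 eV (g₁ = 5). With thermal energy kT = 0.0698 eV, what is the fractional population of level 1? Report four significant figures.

Eᵢ/kT = 0.204871, 2.46418.
Z = Σ gᵢe^(−Eᵢ/kT) = 3·e^(−0.204871) + 5·e^(−2.46418) = 2.44426 + 0.425393 = 2.86965.
P₁ = g₁ e^(−E₁/kT) / Z = 0.425393/2.86965 = 0.1482.

0.1482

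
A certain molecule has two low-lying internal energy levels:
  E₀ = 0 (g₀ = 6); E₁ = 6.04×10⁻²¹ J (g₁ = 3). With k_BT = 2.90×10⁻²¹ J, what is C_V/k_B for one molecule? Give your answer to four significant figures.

Eᵢ/kT = 0, 2.08276.
Z = Σ gᵢe^(−Eᵢ/kT) = 6·e^(−0) + 3·e^(−2.08276) = 6.00000 + 0.373758 = 6.37376.
⟨E⟩ = 0.354186, ⟨E²⟩ = 2.13929.
C_V/k_B = (⟨E²⟩ − ⟨E⟩²)/(kT)² = (2.13929 − 0.125448)/8.41000 = 0.2395.

0.2395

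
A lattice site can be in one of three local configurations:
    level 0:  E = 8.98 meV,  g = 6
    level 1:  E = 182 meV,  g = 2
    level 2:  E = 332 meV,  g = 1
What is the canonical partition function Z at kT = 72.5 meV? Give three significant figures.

Eᵢ/kT = 0.12386, 2.5103, 4.5793.
Z = Σ gᵢe^(−Eᵢ/kT) = 6·e^(−0.12386) + 2·e^(−2.5103) + 1·e^(−4.5793) = 5.3010 + 0.16249 + 0.010262 = 5.4738.

Z = 5.47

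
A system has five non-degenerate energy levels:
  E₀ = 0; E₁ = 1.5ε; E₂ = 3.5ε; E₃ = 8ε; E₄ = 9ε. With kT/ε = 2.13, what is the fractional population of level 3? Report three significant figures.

0.0135

Eᵢ/kT = 0, 0.70423, 1.6432, 3.7559, 4.2254.
Z = Σ e^(−Eᵢ/kT) = e^(−0) + e^(−0.70423) + e^(−1.6432) + e^(−3.7559) + e^(−4.2254) = 1.0000 + 0.49449 + 0.19336 + 0.023379 + 0.014619 = 1.7258.
P₃ = e^(−E₃/kT) / Z = 0.023379/1.7258 = 0.0135.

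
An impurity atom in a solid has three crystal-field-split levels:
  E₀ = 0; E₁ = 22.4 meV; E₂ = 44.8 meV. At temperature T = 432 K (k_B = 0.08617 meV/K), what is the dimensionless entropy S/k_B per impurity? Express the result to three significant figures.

0.988

k_BT = 0.08617 × 432 K = 37.225 meV.
Eᵢ/kT = 0, 0.60175, 1.2035.
Z = Σ e^(−Eᵢ/kT) = e^(−0) + e^(−0.60175) + e^(−1.2035) = 1.0000 + 0.54785 + 0.30014 = 1.8480.
⟨E⟩ = Σ EᵢPᵢ = 13.917 meV.
S/k_B = ln Z + ⟨E⟩/kT = ln(1.8480) + 13.917/37.225 = 0.61410 + 0.37386 = 0.988.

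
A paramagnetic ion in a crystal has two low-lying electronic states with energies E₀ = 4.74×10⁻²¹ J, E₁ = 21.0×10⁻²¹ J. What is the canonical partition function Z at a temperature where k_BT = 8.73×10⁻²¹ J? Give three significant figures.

Z = 0.671

Eᵢ/kT = 0.54296, 2.4055.
Z = Σ e^(−Eᵢ/kT) = e^(−0.54296) + e^(−2.4055) = 0.58103 + 0.090220 = 0.67125.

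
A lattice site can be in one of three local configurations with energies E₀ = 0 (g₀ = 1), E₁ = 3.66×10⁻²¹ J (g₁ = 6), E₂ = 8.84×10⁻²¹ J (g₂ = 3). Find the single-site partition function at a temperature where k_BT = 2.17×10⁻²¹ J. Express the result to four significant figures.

Eᵢ/kT = 0, 1.68664, 4.07373.
Z = Σ gᵢe^(−Eᵢ/kT) = 1·e^(−0) + 6·e^(−1.68664) + 3·e^(−4.07373) = 1.00000 + 1.11084 + 0.0510414 = 2.16188.

Z = 2.162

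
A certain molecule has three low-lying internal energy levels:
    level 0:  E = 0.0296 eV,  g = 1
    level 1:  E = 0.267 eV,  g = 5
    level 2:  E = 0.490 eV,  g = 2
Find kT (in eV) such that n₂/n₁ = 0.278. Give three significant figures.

n₂/n₁ = (g₂/g₁) exp[−(E₂−E₁)/kT] = 0.278.
⇒ (E₂−E₁)/kT = ln((2/5)/0.278) = ln(1.4388) = 0.36381.
kT = 0.223 eV / 0.36381 = 0.613 eV.

0.613 eV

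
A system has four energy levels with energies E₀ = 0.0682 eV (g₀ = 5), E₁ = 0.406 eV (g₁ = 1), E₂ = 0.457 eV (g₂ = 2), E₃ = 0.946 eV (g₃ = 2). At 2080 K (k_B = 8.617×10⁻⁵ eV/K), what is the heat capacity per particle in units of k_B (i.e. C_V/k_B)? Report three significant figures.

0.341

k_BT = 8.617×10⁻⁵ × 2080 K = 0.17923 eV.
Eᵢ/kT = 0.38052, 2.2652, 2.5498, 5.2781.
Z = Σ gᵢe^(−Eᵢ/kT) = 5·e^(−0.38052) + 1·e^(−2.2652) + 2·e^(−2.5498) + 2·e^(−5.2781) = 3.4175 + 0.10381 + 0.15619 + 0.010204 = 3.6877.
⟨E⟩ = 0.096606 eV, ⟨E²⟩ = 0.020273 eV².
C_V/k_B = (⟨E²⟩ − ⟨E⟩²)/(kT)² = (0.020273 − 0.0093327)/0.032123 = 0.341.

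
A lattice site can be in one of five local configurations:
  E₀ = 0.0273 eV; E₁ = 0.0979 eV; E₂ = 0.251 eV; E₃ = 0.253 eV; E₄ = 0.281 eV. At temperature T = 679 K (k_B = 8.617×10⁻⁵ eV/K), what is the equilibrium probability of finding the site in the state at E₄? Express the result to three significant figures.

0.00966

k_BT = 8.617×10⁻⁵ × 679 K = 0.058509 eV.
Eᵢ/kT = 0.46659, 1.6732, 4.2899, 4.3241, 4.8027.
Z = Σ e^(−Eᵢ/kT) = e^(−0.46659) + e^(−1.6732) + e^(−4.2899) + e^(−4.3241) + e^(−4.8027) = 0.62714 + 0.18765 + 0.013706 + 0.013245 + 0.0082076 = 0.84995.
P₄ = e^(−E₄/kT) / Z = 0.0082076/0.84995 = 0.00966.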